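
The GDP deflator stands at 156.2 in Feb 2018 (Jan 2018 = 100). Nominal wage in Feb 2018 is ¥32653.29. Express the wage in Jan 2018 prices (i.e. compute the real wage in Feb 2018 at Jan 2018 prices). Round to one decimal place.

Real = Nominal ÷ (Index/100) = 32653.29 ÷ (156.2/100)
     = 32653.29 ÷ 1.562 = 20904.7951

20904.8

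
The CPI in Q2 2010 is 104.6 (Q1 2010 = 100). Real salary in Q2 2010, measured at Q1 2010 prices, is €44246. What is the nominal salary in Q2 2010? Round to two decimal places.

Nominal = Real × (Index/100) = 44246 × (104.6/100)
        = 44246 × 1.046 = 46281.3160

46281.32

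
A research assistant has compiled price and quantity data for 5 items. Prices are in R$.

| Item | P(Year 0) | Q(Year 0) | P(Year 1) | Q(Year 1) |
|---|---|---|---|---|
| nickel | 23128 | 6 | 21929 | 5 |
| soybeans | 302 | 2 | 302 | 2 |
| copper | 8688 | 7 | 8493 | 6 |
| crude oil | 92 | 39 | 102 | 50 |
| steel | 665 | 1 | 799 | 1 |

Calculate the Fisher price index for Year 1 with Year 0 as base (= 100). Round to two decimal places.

96.15

Laspeyres component (base-period weights):
ΣP(Year 1)Q(Year 0) = 21929×6 + 302×2 + 8493×7 + 102×39 + 799×1 = 131574 + 604 + 59451 + 3978 + 799 = 196406
ΣP(Year 0)Q(Year 0) = 23128×6 + 302×2 + 8688×7 + 92×39 + 665×1 = 138768 + 604 + 60816 + 3588 + 665 = 204441
L = 196406 / 204441 × 100 = 96.0698
Paasche component (current-period weights):
ΣP(Year 1)Q(Year 1) = 21929×5 + 302×2 + 8493×6 + 102×50 + 799×1 = 109645 + 604 + 50958 + 5100 + 799 = 167106
ΣP(Year 0)Q(Year 1) = 23128×5 + 302×2 + 8688×6 + 92×50 + 665×1 = 115640 + 604 + 52128 + 4600 + 665 = 173637
P = 167106 / 173637 × 100 = 96.2387
Fisher = √(L × P) = √(96.0698 × 96.2387) = 96.1542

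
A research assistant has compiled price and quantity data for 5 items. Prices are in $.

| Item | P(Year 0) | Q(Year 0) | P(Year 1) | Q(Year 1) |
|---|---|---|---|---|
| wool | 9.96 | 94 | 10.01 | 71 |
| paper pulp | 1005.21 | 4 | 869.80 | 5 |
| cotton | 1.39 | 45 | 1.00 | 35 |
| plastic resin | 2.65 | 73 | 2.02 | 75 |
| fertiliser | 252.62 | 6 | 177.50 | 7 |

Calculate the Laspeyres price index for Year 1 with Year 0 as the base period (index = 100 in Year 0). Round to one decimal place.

84.4

Laspeyres price index uses base-period quantities as weights.
ΣP(Year 1)·Q(Year 0) = 10.01×94 + 869.80×4 + 1.00×45 + 2.02×73 + 177.50×6 = 940.94 + 3479.2 + 45 + 147.46 + 1065 = 5677.6
ΣP(Year 0)·Q(Year 0) = 9.96×94 + 1005.21×4 + 1.39×45 + 2.65×73 + 252.62×6 = 936.24 + 4020.84 + 62.55 + 193.45 + 1515.72 = 6728.8
Index = 5677.6 / 6728.8 × 100 = 84.3776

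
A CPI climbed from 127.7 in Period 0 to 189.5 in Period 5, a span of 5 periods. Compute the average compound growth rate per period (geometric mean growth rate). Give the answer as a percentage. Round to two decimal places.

Growth factor = (189.5/127.7)^(1/5) = (1.483947)^(1/5) = 1.082141
Growth rate = 1.082141 − 1 = 0.082141 = 8.2141%

8.21%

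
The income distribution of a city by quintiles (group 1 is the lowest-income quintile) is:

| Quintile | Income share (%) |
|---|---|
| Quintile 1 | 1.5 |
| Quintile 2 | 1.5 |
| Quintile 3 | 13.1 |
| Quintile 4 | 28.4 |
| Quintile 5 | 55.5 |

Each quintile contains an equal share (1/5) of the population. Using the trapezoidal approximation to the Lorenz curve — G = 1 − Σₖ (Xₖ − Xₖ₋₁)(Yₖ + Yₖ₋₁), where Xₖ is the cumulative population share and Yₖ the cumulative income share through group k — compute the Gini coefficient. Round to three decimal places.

Cumulative income shares Yₖ: 0.0150, 0.0300, 0.1610, 0.4450, 1.0000
Σ (Xₖ−Xₖ₋₁)(Yₖ+Yₖ₋₁) = (1/5)(0.0150+0.0000) + (1/5)(0.0300+0.0150) + (1/5)(0.1610+0.0300) + (1/5)(0.4450+0.1610) + (1/5)(1.0000+0.4450)
  = 0.0030 + 0.0090 + 0.0382 + 0.1212 + 0.2890 = 0.4604
G = 1 − 0.4604 = 0.5396

0.540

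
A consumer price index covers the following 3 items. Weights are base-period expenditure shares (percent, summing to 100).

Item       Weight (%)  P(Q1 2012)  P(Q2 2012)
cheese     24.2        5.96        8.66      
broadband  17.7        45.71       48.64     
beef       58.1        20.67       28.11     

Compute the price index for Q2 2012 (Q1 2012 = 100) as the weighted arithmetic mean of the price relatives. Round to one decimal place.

133.0

cheese: 24.2 × (8.66/5.96) = 24.2 × 1.453020 = 35.1631
broadband: 17.7 × (48.64/45.71) = 17.7 × 1.064100 = 18.8346
beef: 58.1 × (28.11/20.67) = 58.1 × 1.359942 = 79.0126
Index = Σ wᵢ·(p₁ᵢ/p₀ᵢ) = 35.1631 + 18.8346 + 79.0126 = 133.0103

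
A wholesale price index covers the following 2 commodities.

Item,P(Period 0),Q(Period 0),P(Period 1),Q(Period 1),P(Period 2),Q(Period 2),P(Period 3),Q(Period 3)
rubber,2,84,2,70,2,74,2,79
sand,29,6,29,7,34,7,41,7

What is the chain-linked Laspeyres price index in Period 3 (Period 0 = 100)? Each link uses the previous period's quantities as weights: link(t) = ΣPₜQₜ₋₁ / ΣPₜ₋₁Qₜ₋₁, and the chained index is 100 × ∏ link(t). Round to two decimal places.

124.19

Link Period 0→Period 1:
ΣP(Period 1)Q(Period 0) = 2×84 + 29×6 = 168 + 174 = 342
ΣP(Period 0)Q(Period 0) = 2×84 + 29×6 = 168 + 174 = 342
link = 342/342 = 1.000000
Link Period 1→Period 2:
ΣP(Period 2)Q(Period 1) = 2×70 + 34×7 = 140 + 238 = 378
ΣP(Period 1)Q(Period 1) = 2×70 + 29×7 = 140 + 203 = 343
link = 378/343 = 1.102041
Link Period 2→Period 3:
ΣP(Period 3)Q(Period 2) = 2×74 + 41×7 = 148 + 287 = 435
ΣP(Period 2)Q(Period 2) = 2×74 + 34×7 = 148 + 238 = 386
link = 435/386 = 1.126943
Chained index = 100 × 1.000000 × 1.102041 × 1.126943 = 124.1937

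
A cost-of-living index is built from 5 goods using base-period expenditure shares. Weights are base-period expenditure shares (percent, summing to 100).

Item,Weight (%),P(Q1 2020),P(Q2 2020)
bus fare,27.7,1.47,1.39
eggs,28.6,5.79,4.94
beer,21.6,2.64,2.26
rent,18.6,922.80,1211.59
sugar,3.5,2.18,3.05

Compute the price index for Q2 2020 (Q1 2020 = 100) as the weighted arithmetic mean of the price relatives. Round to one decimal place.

bus fare: 27.7 × (1.39/1.47) = 27.7 × 0.945578 = 26.1925
eggs: 28.6 × (4.94/5.79) = 28.6 × 0.853195 = 24.4014
beer: 21.6 × (2.26/2.64) = 21.6 × 0.856061 = 18.4909
rent: 18.6 × (1211.59/922.80) = 18.6 × 1.312950 = 24.4209
sugar: 3.5 × (3.05/2.18) = 3.5 × 1.399083 = 4.8968
Index = Σ wᵢ·(p₁ᵢ/p₀ᵢ) = 26.1925 + 24.4014 + 18.4909 + 24.4209 + 4.8968 = 98.4025

98.4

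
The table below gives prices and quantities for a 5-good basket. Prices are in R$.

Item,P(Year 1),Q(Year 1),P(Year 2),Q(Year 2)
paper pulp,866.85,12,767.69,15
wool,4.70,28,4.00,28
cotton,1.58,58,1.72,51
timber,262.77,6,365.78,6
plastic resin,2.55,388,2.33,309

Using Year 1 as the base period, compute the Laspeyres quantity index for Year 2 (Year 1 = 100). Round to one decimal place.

Laspeyres quantity index uses base-period prices as weights.
ΣP(Year 1)·Q(Year 2) = 866.85×15 + 4.70×28 + 1.58×51 + 262.77×6 + 2.55×309 = 13002.75 + 131.6 + 80.58 + 1576.62 + 787.95 = 15579.5
ΣP(Year 1)·Q(Year 1) = 866.85×12 + 4.70×28 + 1.58×58 + 262.77×6 + 2.55×388 = 10402.2 + 131.6 + 91.64 + 1576.62 + 989.4 = 13191.46
Index = 15579.5 / 13191.46 × 100 = 118.1029

118.1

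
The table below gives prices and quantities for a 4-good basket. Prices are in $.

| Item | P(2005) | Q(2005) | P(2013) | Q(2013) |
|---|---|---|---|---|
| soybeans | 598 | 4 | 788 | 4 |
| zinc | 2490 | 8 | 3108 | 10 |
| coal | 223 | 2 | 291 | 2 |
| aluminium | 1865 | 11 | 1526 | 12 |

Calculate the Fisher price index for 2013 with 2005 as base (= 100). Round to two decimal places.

105.44

Laspeyres component (base-period weights):
ΣP(2013)Q(2005) = 788×4 + 3108×8 + 291×2 + 1526×11 = 3152 + 24864 + 582 + 16786 = 45384
ΣP(2005)Q(2005) = 598×4 + 2490×8 + 223×2 + 1865×11 = 2392 + 19920 + 446 + 20515 = 43273
L = 45384 / 43273 × 100 = 104.8783
Paasche component (current-period weights):
ΣP(2013)Q(2013) = 788×4 + 3108×10 + 291×2 + 1526×12 = 3152 + 31080 + 582 + 18312 = 53126
ΣP(2005)Q(2013) = 598×4 + 2490×10 + 223×2 + 1865×12 = 2392 + 24900 + 446 + 22380 = 50118
P = 53126 / 50118 × 100 = 106.0018
Fisher = √(L × P) = √(104.8783 × 106.0018) = 105.4386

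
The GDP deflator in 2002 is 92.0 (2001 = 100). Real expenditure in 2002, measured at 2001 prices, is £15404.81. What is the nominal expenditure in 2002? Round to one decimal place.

Nominal = Real × (Index/100) = 15404.81 × (92.0/100)
        = 15404.81 × 0.920 = 14172.4252

14172.4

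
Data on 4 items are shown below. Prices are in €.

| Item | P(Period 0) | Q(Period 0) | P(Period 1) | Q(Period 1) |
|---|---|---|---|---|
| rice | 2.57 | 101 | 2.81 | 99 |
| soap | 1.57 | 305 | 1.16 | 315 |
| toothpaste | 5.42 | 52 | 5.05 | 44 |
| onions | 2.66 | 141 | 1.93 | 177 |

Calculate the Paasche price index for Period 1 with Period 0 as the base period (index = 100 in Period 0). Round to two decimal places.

82.80

Paasche price index uses current-period quantities as weights.
ΣP(Period 1)·Q(Period 1) = 2.81×99 + 1.16×315 + 5.05×44 + 1.93×177 = 278.19 + 365.4 + 222.2 + 341.61 = 1207.4
ΣP(Period 0)·Q(Period 1) = 2.57×99 + 1.57×315 + 5.42×44 + 2.66×177 = 254.43 + 494.55 + 238.48 + 470.82 = 1458.28
Index = 1207.4 / 1458.28 × 100 = 82.7962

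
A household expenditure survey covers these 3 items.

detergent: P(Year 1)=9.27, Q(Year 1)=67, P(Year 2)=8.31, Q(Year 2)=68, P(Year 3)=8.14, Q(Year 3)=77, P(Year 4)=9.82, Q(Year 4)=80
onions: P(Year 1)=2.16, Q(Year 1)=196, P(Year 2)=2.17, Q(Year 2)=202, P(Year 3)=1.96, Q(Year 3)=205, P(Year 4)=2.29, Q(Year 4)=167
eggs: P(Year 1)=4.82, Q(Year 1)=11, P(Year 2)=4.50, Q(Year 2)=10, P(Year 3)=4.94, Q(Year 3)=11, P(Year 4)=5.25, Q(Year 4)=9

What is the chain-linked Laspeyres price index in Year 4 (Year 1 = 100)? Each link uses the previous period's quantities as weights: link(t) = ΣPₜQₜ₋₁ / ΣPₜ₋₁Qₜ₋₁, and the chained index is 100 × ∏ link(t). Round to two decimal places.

106.13

Link Year 1→Year 2:
ΣP(Year 2)Q(Year 1) = 8.31×67 + 2.17×196 + 4.50×11 = 556.77 + 425.32 + 49.5 = 1031.59
ΣP(Year 1)Q(Year 1) = 9.27×67 + 2.16×196 + 4.82×11 = 621.09 + 423.36 + 53.02 = 1097.47
link = 1031.59/1097.47 = 0.939971
Link Year 2→Year 3:
ΣP(Year 3)Q(Year 2) = 8.14×68 + 1.96×202 + 4.94×10 = 553.52 + 395.92 + 49.4 = 998.84
ΣP(Year 2)Q(Year 2) = 8.31×68 + 2.17×202 + 4.50×10 = 565.08 + 438.34 + 45 = 1048.42
link = 998.84/1048.42 = 0.952710
Link Year 3→Year 4:
ΣP(Year 4)Q(Year 3) = 9.82×77 + 2.29×205 + 5.25×11 = 756.14 + 469.45 + 57.75 = 1283.34
ΣP(Year 3)Q(Year 3) = 8.14×77 + 1.96×205 + 4.94×11 = 626.78 + 401.8 + 54.34 = 1082.92
link = 1283.34/1082.92 = 1.185074
Chained index = 100 × 0.939971 × 0.952710 × 1.185074 = 106.1257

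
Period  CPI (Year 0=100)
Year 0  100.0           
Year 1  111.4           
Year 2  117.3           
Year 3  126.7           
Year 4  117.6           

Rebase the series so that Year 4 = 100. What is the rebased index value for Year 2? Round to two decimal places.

Rebased(Year 2) = 117.3 / 117.6 × 100 = 99.7449

99.74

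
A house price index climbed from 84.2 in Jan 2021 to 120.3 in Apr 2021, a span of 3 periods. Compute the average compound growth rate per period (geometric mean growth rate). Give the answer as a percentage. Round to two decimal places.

12.63%

Growth factor = (120.3/84.2)^(1/3) = (1.428741)^(1/3) = 1.126292
Growth rate = 1.126292 − 1 = 0.126292 = 12.6292%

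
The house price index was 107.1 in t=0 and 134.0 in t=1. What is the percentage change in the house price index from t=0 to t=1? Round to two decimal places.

Change = (134.0 − 107.1) / 107.1 × 100
       = 26.9 / 107.1 × 100 = 25.1167%

25.12%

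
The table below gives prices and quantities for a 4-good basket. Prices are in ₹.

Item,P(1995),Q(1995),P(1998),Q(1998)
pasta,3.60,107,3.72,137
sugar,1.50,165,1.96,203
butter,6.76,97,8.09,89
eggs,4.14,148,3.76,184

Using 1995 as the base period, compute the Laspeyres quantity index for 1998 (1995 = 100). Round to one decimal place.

Laspeyres quantity index uses base-period prices as weights.
ΣP(1995)·Q(1998) = 3.60×137 + 1.50×203 + 6.76×89 + 4.14×184 = 493.2 + 304.5 + 601.64 + 761.76 = 2161.1
ΣP(1995)·Q(1995) = 3.60×107 + 1.50×165 + 6.76×97 + 4.14×148 = 385.2 + 247.5 + 655.72 + 612.72 = 1901.14
Index = 2161.1 / 1901.14 × 100 = 113.6739

113.7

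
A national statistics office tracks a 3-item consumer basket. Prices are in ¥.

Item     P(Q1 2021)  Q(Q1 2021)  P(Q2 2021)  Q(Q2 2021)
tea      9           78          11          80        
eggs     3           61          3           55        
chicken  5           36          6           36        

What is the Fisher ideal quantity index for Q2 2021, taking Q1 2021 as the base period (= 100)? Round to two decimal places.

100.16

Laspeyres component (base-period weights):
ΣP(Q1 2021)Q(Q2 2021) = 9×80 + 3×55 + 5×36 = 720 + 165 + 180 = 1065
ΣP(Q1 2021)Q(Q1 2021) = 9×78 + 3×61 + 5×36 = 702 + 183 + 180 = 1065
L = 1065 / 1065 × 100 = 100.0000
Paasche component (current-period weights):
ΣP(Q2 2021)Q(Q2 2021) = 11×80 + 3×55 + 6×36 = 880 + 165 + 216 = 1261
ΣP(Q2 2021)Q(Q1 2021) = 11×78 + 3×61 + 6×36 = 858 + 183 + 216 = 1257
P = 1261 / 1257 × 100 = 100.3182
Fisher = √(L × P) = √(100.0000 × 100.3182) = 100.1590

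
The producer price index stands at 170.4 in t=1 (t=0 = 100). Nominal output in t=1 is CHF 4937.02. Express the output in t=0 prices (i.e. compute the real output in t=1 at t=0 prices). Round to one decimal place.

2897.3

Real = Nominal ÷ (Index/100) = 4937.02 ÷ (170.4/100)
     = 4937.02 ÷ 1.704 = 2897.3122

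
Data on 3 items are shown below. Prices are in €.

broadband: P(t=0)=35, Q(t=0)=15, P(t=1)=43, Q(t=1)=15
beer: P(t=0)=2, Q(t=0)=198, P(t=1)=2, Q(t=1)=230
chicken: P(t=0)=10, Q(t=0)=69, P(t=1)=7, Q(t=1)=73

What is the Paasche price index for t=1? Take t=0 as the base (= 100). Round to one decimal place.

Paasche price index uses current-period quantities as weights.
ΣP(t=1)·Q(t=1) = 43×15 + 2×230 + 7×73 = 645 + 460 + 511 = 1616
ΣP(t=0)·Q(t=1) = 35×15 + 2×230 + 10×73 = 525 + 460 + 730 = 1715
Index = 1616 / 1715 × 100 = 94.2274

94.2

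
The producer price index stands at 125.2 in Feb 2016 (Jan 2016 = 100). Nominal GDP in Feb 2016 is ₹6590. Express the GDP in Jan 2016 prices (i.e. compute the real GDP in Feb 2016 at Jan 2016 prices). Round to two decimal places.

Real = Nominal ÷ (Index/100) = 6590 ÷ (125.2/100)
     = 6590 ÷ 1.252 = 5263.5783

5263.58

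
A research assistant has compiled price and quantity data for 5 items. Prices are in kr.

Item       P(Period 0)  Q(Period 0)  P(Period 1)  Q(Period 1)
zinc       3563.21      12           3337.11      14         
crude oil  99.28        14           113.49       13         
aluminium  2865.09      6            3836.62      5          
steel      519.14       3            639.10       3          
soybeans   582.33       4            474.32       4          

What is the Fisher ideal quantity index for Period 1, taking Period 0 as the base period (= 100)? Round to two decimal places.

105.17

Laspeyres component (base-period weights):
ΣP(Period 0)Q(Period 1) = 3563.21×14 + 99.28×13 + 2865.09×5 + 519.14×3 + 582.33×4 = 49884.94 + 1290.64 + 14325.45 + 1557.42 + 2329.32 = 69387.77
ΣP(Period 0)Q(Period 0) = 3563.21×12 + 99.28×14 + 2865.09×6 + 519.14×3 + 582.33×4 = 42758.52 + 1389.92 + 17190.54 + 1557.42 + 2329.32 = 65225.72
L = 69387.77 / 65225.72 × 100 = 106.3810
Paasche component (current-period weights):
ΣP(Period 1)Q(Period 1) = 3337.11×14 + 113.49×13 + 3836.62×5 + 639.10×3 + 474.32×4 = 46719.54 + 1475.37 + 19183.1 + 1917.3 + 1897.28 = 71192.59
ΣP(Period 1)Q(Period 0) = 3337.11×12 + 113.49×14 + 3836.62×6 + 639.10×3 + 474.32×4 = 40045.32 + 1588.86 + 23019.72 + 1917.3 + 1897.28 = 68468.48
P = 71192.59 / 68468.48 × 100 = 103.9786
Fisher = √(L × P) = √(106.3810 × 103.9786) = 105.1730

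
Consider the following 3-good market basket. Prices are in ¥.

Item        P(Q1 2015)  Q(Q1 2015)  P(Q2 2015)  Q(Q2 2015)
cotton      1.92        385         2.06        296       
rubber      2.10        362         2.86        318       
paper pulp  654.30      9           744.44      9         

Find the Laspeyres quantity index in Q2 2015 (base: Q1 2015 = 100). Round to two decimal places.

Laspeyres quantity index uses base-period prices as weights.
ΣP(Q1 2015)·Q(Q2 2015) = 1.92×296 + 2.10×318 + 654.30×9 = 568.32 + 667.8 + 5888.7 = 7124.82
ΣP(Q1 2015)·Q(Q1 2015) = 1.92×385 + 2.10×362 + 654.30×9 = 739.2 + 760.2 + 5888.7 = 7388.1
Index = 7124.82 / 7388.1 × 100 = 96.4364

96.44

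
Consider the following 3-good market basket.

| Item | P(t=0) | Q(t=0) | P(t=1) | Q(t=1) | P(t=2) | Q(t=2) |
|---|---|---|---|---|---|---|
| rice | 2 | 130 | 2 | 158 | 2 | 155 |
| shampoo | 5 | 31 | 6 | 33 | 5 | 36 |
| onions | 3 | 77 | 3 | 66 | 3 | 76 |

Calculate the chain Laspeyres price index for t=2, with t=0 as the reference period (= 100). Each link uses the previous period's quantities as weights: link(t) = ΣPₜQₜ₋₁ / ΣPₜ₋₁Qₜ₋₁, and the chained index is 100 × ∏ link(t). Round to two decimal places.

Link t=0→t=1:
ΣP(t=1)Q(t=0) = 2×130 + 6×31 + 3×77 = 260 + 186 + 231 = 677
ΣP(t=0)Q(t=0) = 2×130 + 5×31 + 3×77 = 260 + 155 + 231 = 646
link = 677/646 = 1.047988
Link t=1→t=2:
ΣP(t=2)Q(t=1) = 2×158 + 5×33 + 3×66 = 316 + 165 + 198 = 679
ΣP(t=1)Q(t=1) = 2×158 + 6×33 + 3×66 = 316 + 198 + 198 = 712
link = 679/712 = 0.953652
Chained index = 100 × 1.047988 × 0.953652 = 99.9415

99.94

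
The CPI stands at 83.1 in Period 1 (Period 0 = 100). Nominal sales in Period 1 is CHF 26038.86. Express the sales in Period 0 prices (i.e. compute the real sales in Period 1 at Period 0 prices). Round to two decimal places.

31334.37

Real = Nominal ÷ (Index/100) = 26038.86 ÷ (83.1/100)
     = 26038.86 ÷ 0.831 = 31334.3682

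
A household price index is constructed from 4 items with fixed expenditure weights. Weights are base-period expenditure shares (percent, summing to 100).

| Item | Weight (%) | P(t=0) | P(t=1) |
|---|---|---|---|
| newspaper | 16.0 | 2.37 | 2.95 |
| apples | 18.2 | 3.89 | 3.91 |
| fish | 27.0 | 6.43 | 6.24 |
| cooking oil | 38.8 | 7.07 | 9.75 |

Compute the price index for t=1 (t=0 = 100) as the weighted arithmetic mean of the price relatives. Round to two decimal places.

newspaper: 16.0 × (2.95/2.37) = 16.0 × 1.244726 = 19.9156
apples: 18.2 × (3.91/3.89) = 18.2 × 1.005141 = 18.2936
fish: 27.0 × (6.24/6.43) = 27.0 × 0.970451 = 26.2022
cooking oil: 38.8 × (9.75/7.07) = 38.8 × 1.379066 = 53.5078
Index = Σ wᵢ·(p₁ᵢ/p₀ᵢ) = 19.9156 + 18.2936 + 26.2022 + 53.5078 = 117.9191

117.92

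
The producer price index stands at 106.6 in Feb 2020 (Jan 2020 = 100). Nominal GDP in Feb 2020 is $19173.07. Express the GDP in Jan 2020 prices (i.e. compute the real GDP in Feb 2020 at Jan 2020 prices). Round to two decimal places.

Real = Nominal ÷ (Index/100) = 19173.07 ÷ (106.6/100)
     = 19173.07 ÷ 1.066 = 17985.9944

17985.99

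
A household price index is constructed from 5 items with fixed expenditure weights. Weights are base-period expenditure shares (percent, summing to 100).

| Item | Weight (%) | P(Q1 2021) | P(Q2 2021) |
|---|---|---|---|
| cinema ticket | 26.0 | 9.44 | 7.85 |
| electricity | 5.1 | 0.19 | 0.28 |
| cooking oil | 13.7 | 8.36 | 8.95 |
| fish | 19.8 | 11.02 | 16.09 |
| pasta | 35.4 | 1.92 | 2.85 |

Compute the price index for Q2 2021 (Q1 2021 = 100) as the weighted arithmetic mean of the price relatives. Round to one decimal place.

cinema ticket: 26.0 × (7.85/9.44) = 26.0 × 0.831568 = 21.6208
electricity: 5.1 × (0.28/0.19) = 5.1 × 1.473684 = 7.5158
cooking oil: 13.7 × (8.95/8.36) = 13.7 × 1.070574 = 14.6669
fish: 19.8 × (16.09/11.02) = 19.8 × 1.460073 = 28.9094
pasta: 35.4 × (2.85/1.92) = 35.4 × 1.484375 = 52.5469
Index = Σ wᵢ·(p₁ᵢ/p₀ᵢ) = 21.6208 + 7.5158 + 14.6669 + 28.9094 + 52.5469 = 125.2597

125.3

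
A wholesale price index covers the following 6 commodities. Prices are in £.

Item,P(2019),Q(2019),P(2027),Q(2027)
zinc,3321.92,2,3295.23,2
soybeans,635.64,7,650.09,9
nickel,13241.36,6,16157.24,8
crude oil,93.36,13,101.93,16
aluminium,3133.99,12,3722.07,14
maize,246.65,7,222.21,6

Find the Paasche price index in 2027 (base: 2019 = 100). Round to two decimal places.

119.15

Paasche price index uses current-period quantities as weights.
ΣP(2027)·Q(2027) = 3295.23×2 + 650.09×9 + 16157.24×8 + 101.93×16 + 3722.07×14 + 222.21×6 = 6590.46 + 5850.81 + 129257.92 + 1630.88 + 52108.98 + 1333.26 = 196772.31
ΣP(2019)·Q(2027) = 3321.92×2 + 635.64×9 + 13241.36×8 + 93.36×16 + 3133.99×14 + 246.65×6 = 6643.84 + 5720.76 + 105930.88 + 1493.76 + 43875.86 + 1479.9 = 165145
Index = 196772.31 / 165145 × 100 = 119.1512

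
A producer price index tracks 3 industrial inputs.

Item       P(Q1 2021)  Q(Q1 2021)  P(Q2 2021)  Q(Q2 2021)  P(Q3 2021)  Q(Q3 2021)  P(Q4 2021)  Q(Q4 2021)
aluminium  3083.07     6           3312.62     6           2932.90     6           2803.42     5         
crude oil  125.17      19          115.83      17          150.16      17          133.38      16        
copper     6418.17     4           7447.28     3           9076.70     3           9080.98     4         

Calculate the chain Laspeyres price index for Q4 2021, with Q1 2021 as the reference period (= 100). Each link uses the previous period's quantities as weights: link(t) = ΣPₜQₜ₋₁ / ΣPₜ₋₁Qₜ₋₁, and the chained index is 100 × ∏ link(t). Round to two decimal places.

Link Q1 2021→Q2 2021:
ΣP(Q2 2021)Q(Q1 2021) = 3312.62×6 + 115.83×19 + 7447.28×4 = 19875.72 + 2200.77 + 29789.12 = 51865.61
ΣP(Q1 2021)Q(Q1 2021) = 3083.07×6 + 125.17×19 + 6418.17×4 = 18498.42 + 2378.23 + 25672.68 = 46549.33
link = 51865.61/46549.33 = 1.114207
Link Q2 2021→Q3 2021:
ΣP(Q3 2021)Q(Q2 2021) = 2932.90×6 + 150.16×17 + 9076.70×3 = 17597.4 + 2552.72 + 27230.1 = 47380.22
ΣP(Q2 2021)Q(Q2 2021) = 3312.62×6 + 115.83×17 + 7447.28×3 = 19875.72 + 1969.11 + 22341.84 = 44186.67
link = 47380.22/44186.67 = 1.072274
Link Q3 2021→Q4 2021:
ΣP(Q4 2021)Q(Q3 2021) = 2803.42×6 + 133.38×17 + 9080.98×3 = 16820.52 + 2267.46 + 27242.94 = 46330.92
ΣP(Q3 2021)Q(Q3 2021) = 2932.90×6 + 150.16×17 + 9076.70×3 = 17597.4 + 2552.72 + 27230.1 = 47380.22
link = 46330.92/47380.22 = 0.977854
Chained index = 100 × 1.114207 × 1.072274 × 0.977854 = 116.8277

116.83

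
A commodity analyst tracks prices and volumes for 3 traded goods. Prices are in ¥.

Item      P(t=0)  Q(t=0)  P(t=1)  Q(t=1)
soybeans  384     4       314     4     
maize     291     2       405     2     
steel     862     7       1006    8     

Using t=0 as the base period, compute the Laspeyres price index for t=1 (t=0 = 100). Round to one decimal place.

111.7

Laspeyres price index uses base-period quantities as weights.
ΣP(t=1)·Q(t=0) = 314×4 + 405×2 + 1006×7 = 1256 + 810 + 7042 = 9108
ΣP(t=0)·Q(t=0) = 384×4 + 291×2 + 862×7 = 1536 + 582 + 6034 = 8152
Index = 9108 / 8152 × 100 = 111.7272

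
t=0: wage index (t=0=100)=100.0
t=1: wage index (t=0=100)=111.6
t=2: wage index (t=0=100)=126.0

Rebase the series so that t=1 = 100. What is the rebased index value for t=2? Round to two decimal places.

Rebased(t=2) = 126.0 / 111.6 × 100 = 112.9032

112.90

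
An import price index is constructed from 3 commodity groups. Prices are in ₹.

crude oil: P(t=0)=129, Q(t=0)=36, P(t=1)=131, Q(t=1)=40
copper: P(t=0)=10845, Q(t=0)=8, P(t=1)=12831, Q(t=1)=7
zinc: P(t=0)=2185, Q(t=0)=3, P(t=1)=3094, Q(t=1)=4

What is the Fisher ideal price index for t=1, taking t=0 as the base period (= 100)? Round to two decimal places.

Laspeyres component (base-period weights):
ΣP(t=1)Q(t=0) = 131×36 + 12831×8 + 3094×3 = 4716 + 102648 + 9282 = 116646
ΣP(t=0)Q(t=0) = 129×36 + 10845×8 + 2185×3 = 4644 + 86760 + 6555 = 97959
L = 116646 / 97959 × 100 = 119.0763
Paasche component (current-period weights):
ΣP(t=1)Q(t=1) = 131×40 + 12831×7 + 3094×4 = 5240 + 89817 + 12376 = 107433
ΣP(t=0)Q(t=1) = 129×40 + 10845×7 + 2185×4 = 5160 + 75915 + 8740 = 89815
P = 107433 / 89815 × 100 = 119.6159
Fisher = √(L × P) = √(119.0763 × 119.6159) = 119.3458

119.35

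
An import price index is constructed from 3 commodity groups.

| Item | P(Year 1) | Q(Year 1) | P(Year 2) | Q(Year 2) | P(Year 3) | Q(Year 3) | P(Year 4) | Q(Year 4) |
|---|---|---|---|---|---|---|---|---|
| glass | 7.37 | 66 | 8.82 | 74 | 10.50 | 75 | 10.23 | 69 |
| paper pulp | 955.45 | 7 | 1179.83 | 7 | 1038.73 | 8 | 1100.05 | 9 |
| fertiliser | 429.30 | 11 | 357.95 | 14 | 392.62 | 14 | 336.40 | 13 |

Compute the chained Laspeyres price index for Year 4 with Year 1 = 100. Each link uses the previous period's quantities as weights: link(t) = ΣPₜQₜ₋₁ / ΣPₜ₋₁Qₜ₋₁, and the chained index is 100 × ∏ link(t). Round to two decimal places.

102.23

Link Year 1→Year 2:
ΣP(Year 2)Q(Year 1) = 8.82×66 + 1179.83×7 + 357.95×11 = 582.12 + 8258.81 + 3937.45 = 12778.38
ΣP(Year 1)Q(Year 1) = 7.37×66 + 955.45×7 + 429.30×11 = 486.42 + 6688.15 + 4722.3 = 11896.87
link = 12778.38/11896.87 = 1.074096
Link Year 2→Year 3:
ΣP(Year 3)Q(Year 2) = 10.50×74 + 1038.73×7 + 392.62×14 = 777 + 7271.11 + 5496.68 = 13544.79
ΣP(Year 2)Q(Year 2) = 8.82×74 + 1179.83×7 + 357.95×14 = 652.68 + 8258.81 + 5011.3 = 13922.79
link = 13544.79/13922.79 = 0.972850
Link Year 3→Year 4:
ΣP(Year 4)Q(Year 3) = 10.23×75 + 1100.05×8 + 336.40×14 = 767.25 + 8800.4 + 4709.6 = 14277.25
ΣP(Year 3)Q(Year 3) = 10.50×75 + 1038.73×8 + 392.62×14 = 787.5 + 8309.84 + 5496.68 = 14594.02
link = 14277.25/14594.02 = 0.978295
Chained index = 100 × 1.074096 × 0.972850 × 0.978295 = 102.2254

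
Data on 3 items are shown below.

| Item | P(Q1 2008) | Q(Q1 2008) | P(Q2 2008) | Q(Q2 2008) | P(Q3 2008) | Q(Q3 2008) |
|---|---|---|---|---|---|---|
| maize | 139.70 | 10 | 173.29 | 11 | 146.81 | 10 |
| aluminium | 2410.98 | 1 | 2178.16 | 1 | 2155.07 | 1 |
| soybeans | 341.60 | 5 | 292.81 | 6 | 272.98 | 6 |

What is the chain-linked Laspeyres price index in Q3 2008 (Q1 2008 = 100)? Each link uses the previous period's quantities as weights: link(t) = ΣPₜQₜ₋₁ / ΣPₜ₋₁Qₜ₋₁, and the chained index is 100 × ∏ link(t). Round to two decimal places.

Link Q1 2008→Q2 2008:
ΣP(Q2 2008)Q(Q1 2008) = 173.29×10 + 2178.16×1 + 292.81×5 = 1732.9 + 2178.16 + 1464.05 = 5375.11
ΣP(Q1 2008)Q(Q1 2008) = 139.70×10 + 2410.98×1 + 341.60×5 = 1397 + 2410.98 + 1708 = 5515.98
link = 5375.11/5515.98 = 0.974461
Link Q2 2008→Q3 2008:
ΣP(Q3 2008)Q(Q2 2008) = 146.81×11 + 2155.07×1 + 272.98×6 = 1614.91 + 2155.07 + 1637.88 = 5407.86
ΣP(Q2 2008)Q(Q2 2008) = 173.29×11 + 2178.16×1 + 292.81×6 = 1906.19 + 2178.16 + 1756.86 = 5841.21
link = 5407.86/5841.21 = 0.925812
Chained index = 100 × 0.974461 × 0.925812 = 90.2168

90.22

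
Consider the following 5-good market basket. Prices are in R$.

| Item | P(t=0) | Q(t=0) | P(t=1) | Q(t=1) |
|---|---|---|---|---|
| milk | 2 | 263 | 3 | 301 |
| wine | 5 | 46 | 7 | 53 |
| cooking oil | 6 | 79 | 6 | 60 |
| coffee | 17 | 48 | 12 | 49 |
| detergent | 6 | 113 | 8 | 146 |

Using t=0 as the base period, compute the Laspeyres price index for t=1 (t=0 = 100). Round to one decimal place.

Laspeyres price index uses base-period quantities as weights.
ΣP(t=1)·Q(t=0) = 3×263 + 7×46 + 6×79 + 12×48 + 8×113 = 789 + 322 + 474 + 576 + 904 = 3065
ΣP(t=0)·Q(t=0) = 2×263 + 5×46 + 6×79 + 17×48 + 6×113 = 526 + 230 + 474 + 816 + 678 = 2724
Index = 3065 / 2724 × 100 = 112.5184

112.5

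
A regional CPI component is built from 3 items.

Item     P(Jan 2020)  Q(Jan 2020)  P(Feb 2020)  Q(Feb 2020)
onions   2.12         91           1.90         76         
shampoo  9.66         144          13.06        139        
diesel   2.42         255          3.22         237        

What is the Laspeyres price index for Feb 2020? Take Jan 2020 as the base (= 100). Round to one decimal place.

130.6

Laspeyres price index uses base-period quantities as weights.
ΣP(Feb 2020)·Q(Jan 2020) = 1.90×91 + 13.06×144 + 3.22×255 = 172.9 + 1880.64 + 821.1 = 2874.64
ΣP(Jan 2020)·Q(Jan 2020) = 2.12×91 + 9.66×144 + 2.42×255 = 192.92 + 1391.04 + 617.1 = 2201.06
Index = 2874.64 / 2201.06 × 100 = 130.6025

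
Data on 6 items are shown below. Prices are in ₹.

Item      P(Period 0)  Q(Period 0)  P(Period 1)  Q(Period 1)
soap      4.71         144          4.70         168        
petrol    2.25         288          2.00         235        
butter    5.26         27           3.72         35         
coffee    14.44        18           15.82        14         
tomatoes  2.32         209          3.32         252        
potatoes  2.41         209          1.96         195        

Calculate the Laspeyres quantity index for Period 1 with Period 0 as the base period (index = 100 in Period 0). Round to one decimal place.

101.6

Laspeyres quantity index uses base-period prices as weights.
ΣP(Period 0)·Q(Period 1) = 4.71×168 + 2.25×235 + 5.26×35 + 14.44×14 + 2.32×252 + 2.41×195 = 791.28 + 528.75 + 184.1 + 202.16 + 584.64 + 469.95 = 2760.88
ΣP(Period 0)·Q(Period 0) = 4.71×144 + 2.25×288 + 5.26×27 + 14.44×18 + 2.32×209 + 2.41×209 = 678.24 + 648 + 142.02 + 259.92 + 484.88 + 503.69 = 2716.75
Index = 2760.88 / 2716.75 × 100 = 101.6244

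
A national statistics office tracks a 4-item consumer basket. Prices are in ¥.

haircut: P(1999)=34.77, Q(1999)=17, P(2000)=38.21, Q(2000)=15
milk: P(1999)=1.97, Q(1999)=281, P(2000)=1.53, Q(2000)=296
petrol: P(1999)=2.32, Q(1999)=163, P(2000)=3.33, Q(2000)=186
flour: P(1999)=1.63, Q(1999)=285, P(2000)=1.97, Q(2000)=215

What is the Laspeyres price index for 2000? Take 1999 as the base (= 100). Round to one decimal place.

109.9

Laspeyres price index uses base-period quantities as weights.
ΣP(2000)·Q(1999) = 38.21×17 + 1.53×281 + 3.33×163 + 1.97×285 = 649.57 + 429.93 + 542.79 + 561.45 = 2183.74
ΣP(1999)·Q(1999) = 34.77×17 + 1.97×281 + 2.32×163 + 1.63×285 = 591.09 + 553.57 + 378.16 + 464.55 = 1987.37
Index = 2183.74 / 1987.37 × 100 = 109.8809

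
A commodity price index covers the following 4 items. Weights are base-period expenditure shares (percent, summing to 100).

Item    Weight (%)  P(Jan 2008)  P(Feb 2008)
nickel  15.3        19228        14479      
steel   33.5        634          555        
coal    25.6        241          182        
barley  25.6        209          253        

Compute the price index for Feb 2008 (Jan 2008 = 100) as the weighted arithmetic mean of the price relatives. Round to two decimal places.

nickel: 15.3 × (14479/19228) = 15.3 × 0.753016 = 11.5212
steel: 33.5 × (555/634) = 33.5 × 0.875394 = 29.3257
coal: 25.6 × (182/241) = 25.6 × 0.755187 = 19.3328
barley: 25.6 × (253/209) = 25.6 × 1.210526 = 30.9895
Index = Σ wᵢ·(p₁ᵢ/p₀ᵢ) = 11.5212 + 29.3257 + 19.3328 + 30.9895 = 91.1691

91.17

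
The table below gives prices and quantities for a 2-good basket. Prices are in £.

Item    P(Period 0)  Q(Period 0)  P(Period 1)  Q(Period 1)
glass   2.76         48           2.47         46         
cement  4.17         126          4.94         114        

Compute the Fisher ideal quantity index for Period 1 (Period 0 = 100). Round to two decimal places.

Laspeyres component (base-period weights):
ΣP(Period 0)Q(Period 1) = 2.76×46 + 4.17×114 = 126.96 + 475.38 = 602.34
ΣP(Period 0)Q(Period 0) = 2.76×48 + 4.17×126 = 132.48 + 525.42 = 657.9
L = 602.34 / 657.9 × 100 = 91.5549
Paasche component (current-period weights):
ΣP(Period 1)Q(Period 1) = 2.47×46 + 4.94×114 = 113.62 + 563.16 = 676.78
ΣP(Period 1)Q(Period 0) = 2.47×48 + 4.94×126 = 118.56 + 622.44 = 741
P = 676.78 / 741 × 100 = 91.3333
Fisher = √(L × P) = √(91.5549 × 91.3333) = 91.4441

91.44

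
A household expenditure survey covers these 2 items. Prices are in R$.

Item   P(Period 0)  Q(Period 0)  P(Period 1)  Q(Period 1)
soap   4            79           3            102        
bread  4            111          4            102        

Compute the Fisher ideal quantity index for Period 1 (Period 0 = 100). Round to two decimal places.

106.10

Laspeyres component (base-period weights):
ΣP(Period 0)Q(Period 1) = 4×102 + 4×102 = 408 + 408 = 816
ΣP(Period 0)Q(Period 0) = 4×79 + 4×111 = 316 + 444 = 760
L = 816 / 760 × 100 = 107.3684
Paasche component (current-period weights):
ΣP(Period 1)Q(Period 1) = 3×102 + 4×102 = 306 + 408 = 714
ΣP(Period 1)Q(Period 0) = 3×79 + 4×111 = 237 + 444 = 681
P = 714 / 681 × 100 = 104.8458
Fisher = √(L × P) = √(107.3684 × 104.8458) = 106.0996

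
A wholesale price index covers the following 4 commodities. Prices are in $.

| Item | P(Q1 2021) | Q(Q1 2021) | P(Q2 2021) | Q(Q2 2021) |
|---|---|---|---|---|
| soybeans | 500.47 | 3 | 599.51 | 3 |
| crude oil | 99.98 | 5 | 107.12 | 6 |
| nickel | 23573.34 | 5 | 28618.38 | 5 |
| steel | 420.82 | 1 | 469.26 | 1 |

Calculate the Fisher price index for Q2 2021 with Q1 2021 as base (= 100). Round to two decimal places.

Laspeyres component (base-period weights):
ΣP(Q2 2021)Q(Q1 2021) = 599.51×3 + 107.12×5 + 28618.38×5 + 469.26×1 = 1798.53 + 535.6 + 143091.9 + 469.26 = 145895.29
ΣP(Q1 2021)Q(Q1 2021) = 500.47×3 + 99.98×5 + 23573.34×5 + 420.82×1 = 1501.41 + 499.9 + 117866.7 + 420.82 = 120288.83
L = 145895.29 / 120288.83 × 100 = 121.2875
Paasche component (current-period weights):
ΣP(Q2 2021)Q(Q2 2021) = 599.51×3 + 107.12×6 + 28618.38×5 + 469.26×1 = 1798.53 + 642.72 + 143091.9 + 469.26 = 146002.41
ΣP(Q1 2021)Q(Q2 2021) = 500.47×3 + 99.98×6 + 23573.34×5 + 420.82×1 = 1501.41 + 599.88 + 117866.7 + 420.82 = 120388.81
P = 146002.41 / 120388.81 × 100 = 121.2757
Fisher = √(L × P) = √(121.2875 × 121.2757) = 121.2816

121.28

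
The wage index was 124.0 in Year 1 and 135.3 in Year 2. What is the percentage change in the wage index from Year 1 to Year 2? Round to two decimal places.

Change = (135.3 − 124.0) / 124.0 × 100
       = 11.3 / 124.0 × 100 = 9.1129%

9.11%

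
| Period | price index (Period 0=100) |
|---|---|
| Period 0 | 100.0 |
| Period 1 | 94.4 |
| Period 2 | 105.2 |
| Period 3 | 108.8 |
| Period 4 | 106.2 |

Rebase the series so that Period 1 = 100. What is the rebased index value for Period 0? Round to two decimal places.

Rebased(Period 0) = 100.0 / 94.4 × 100 = 105.9322

105.93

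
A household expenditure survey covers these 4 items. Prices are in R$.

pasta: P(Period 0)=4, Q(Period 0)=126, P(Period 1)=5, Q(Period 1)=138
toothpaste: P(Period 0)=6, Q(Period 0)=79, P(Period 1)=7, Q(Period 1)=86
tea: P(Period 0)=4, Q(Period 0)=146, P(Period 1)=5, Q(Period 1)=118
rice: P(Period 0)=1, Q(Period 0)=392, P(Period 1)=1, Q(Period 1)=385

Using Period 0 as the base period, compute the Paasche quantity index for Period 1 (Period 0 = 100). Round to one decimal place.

98.4

Paasche quantity index uses current-period prices as weights.
ΣP(Period 1)·Q(Period 1) = 5×138 + 7×86 + 5×118 + 1×385 = 690 + 602 + 590 + 385 = 2267
ΣP(Period 1)·Q(Period 0) = 5×126 + 7×79 + 5×146 + 1×392 = 630 + 553 + 730 + 392 = 2305
Index = 2267 / 2305 × 100 = 98.3514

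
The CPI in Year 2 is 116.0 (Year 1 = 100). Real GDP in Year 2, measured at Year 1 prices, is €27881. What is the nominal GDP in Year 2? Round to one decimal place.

32342.0

Nominal = Real × (Index/100) = 27881 × (116.0/100)
        = 27881 × 1.160 = 32341.9600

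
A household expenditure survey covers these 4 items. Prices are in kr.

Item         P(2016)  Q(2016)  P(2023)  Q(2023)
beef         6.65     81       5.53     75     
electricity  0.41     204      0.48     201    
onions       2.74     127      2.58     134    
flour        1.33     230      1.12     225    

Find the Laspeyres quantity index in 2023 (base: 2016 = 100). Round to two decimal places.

Laspeyres quantity index uses base-period prices as weights.
ΣP(2016)·Q(2023) = 6.65×75 + 0.41×201 + 2.74×134 + 1.33×225 = 498.75 + 82.41 + 367.16 + 299.25 = 1247.57
ΣP(2016)·Q(2016) = 6.65×81 + 0.41×204 + 2.74×127 + 1.33×230 = 538.65 + 83.64 + 347.98 + 305.9 = 1276.17
Index = 1247.57 / 1276.17 × 100 = 97.7589

97.76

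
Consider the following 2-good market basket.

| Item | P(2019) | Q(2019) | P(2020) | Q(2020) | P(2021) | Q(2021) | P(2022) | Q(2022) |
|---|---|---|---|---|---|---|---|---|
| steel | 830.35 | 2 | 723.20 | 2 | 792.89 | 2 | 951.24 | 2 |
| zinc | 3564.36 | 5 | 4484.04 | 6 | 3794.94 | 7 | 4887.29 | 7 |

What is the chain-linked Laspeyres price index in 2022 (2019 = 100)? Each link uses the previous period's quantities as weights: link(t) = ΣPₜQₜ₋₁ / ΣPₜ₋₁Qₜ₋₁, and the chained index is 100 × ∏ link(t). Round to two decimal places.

Link 2019→2020:
ΣP(2020)Q(2019) = 723.20×2 + 4484.04×5 = 1446.4 + 22420.2 = 23866.6
ΣP(2019)Q(2019) = 830.35×2 + 3564.36×5 = 1660.7 + 17821.8 = 19482.5
link = 23866.6/19482.5 = 1.225028
Link 2020→2021:
ΣP(2021)Q(2020) = 792.89×2 + 3794.94×6 = 1585.78 + 22769.64 = 24355.42
ΣP(2020)Q(2020) = 723.20×2 + 4484.04×6 = 1446.4 + 26904.24 = 28350.64
link = 24355.42/28350.64 = 0.859078
Link 2021→2022:
ΣP(2022)Q(2021) = 951.24×2 + 4887.29×7 = 1902.48 + 34211.03 = 36113.51
ΣP(2021)Q(2021) = 792.89×2 + 3794.94×7 = 1585.78 + 26564.58 = 28150.36
link = 36113.51/28150.36 = 1.282879
Chained index = 100 × 1.225028 × 0.859078 × 1.282879 = 135.0095

135.01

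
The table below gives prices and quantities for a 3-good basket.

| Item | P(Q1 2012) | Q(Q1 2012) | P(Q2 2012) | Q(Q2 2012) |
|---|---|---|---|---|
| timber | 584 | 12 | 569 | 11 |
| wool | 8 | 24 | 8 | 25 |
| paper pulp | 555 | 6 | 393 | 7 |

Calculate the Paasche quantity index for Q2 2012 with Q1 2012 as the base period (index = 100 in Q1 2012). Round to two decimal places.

98.21

Paasche quantity index uses current-period prices as weights.
ΣP(Q2 2012)·Q(Q2 2012) = 569×11 + 8×25 + 393×7 = 6259 + 200 + 2751 = 9210
ΣP(Q2 2012)·Q(Q1 2012) = 569×12 + 8×24 + 393×6 = 6828 + 192 + 2358 = 9378
Index = 9210 / 9378 × 100 = 98.2086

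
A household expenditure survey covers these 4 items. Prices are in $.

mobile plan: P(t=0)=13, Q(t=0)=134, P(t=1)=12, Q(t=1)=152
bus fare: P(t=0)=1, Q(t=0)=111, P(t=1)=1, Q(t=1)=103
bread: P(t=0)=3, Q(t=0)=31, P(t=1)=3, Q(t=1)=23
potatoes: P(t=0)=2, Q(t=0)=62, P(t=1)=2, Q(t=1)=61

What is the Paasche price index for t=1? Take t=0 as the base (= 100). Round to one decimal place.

93.3

Paasche price index uses current-period quantities as weights.
ΣP(t=1)·Q(t=1) = 12×152 + 1×103 + 3×23 + 2×61 = 1824 + 103 + 69 + 122 = 2118
ΣP(t=0)·Q(t=1) = 13×152 + 1×103 + 3×23 + 2×61 = 1976 + 103 + 69 + 122 = 2270
Index = 2118 / 2270 × 100 = 93.3040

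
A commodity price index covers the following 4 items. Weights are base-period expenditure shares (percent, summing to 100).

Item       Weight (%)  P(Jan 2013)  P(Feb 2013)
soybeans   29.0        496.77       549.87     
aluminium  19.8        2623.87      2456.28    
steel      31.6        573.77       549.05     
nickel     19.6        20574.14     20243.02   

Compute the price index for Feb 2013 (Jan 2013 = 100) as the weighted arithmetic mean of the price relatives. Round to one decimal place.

soybeans: 29.0 × (549.87/496.77) = 29.0 × 1.106891 = 32.0998
aluminium: 19.8 × (2456.28/2623.87) = 19.8 × 0.936129 = 18.5353
steel: 31.6 × (549.05/573.77) = 31.6 × 0.956917 = 30.2386
nickel: 19.6 × (20243.02/20574.14) = 19.6 × 0.983906 = 19.2846
Index = Σ wᵢ·(p₁ᵢ/p₀ᵢ) = 32.0998 + 18.5353 + 30.2386 + 19.2846 = 100.1583

100.2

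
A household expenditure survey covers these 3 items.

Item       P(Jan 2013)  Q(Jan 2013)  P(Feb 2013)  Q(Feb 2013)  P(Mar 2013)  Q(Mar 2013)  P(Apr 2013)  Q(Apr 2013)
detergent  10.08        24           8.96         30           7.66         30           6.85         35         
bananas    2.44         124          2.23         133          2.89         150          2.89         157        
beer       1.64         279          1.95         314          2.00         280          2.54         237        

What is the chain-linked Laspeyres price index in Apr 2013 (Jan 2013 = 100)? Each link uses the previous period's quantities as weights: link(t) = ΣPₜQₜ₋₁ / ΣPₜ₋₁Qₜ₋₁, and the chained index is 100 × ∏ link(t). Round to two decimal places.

Link Jan 2013→Feb 2013:
ΣP(Feb 2013)Q(Jan 2013) = 8.96×24 + 2.23×124 + 1.95×279 = 215.04 + 276.52 + 544.05 = 1035.61
ΣP(Jan 2013)Q(Jan 2013) = 10.08×24 + 2.44×124 + 1.64×279 = 241.92 + 302.56 + 457.56 = 1002.04
link = 1035.61/1002.04 = 1.033502
Link Feb 2013→Mar 2013:
ΣP(Mar 2013)Q(Feb 2013) = 7.66×30 + 2.89×133 + 2.00×314 = 229.8 + 384.37 + 628 = 1242.17
ΣP(Feb 2013)Q(Feb 2013) = 8.96×30 + 2.23×133 + 1.95×314 = 268.8 + 296.59 + 612.3 = 1177.69
link = 1242.17/1177.69 = 1.054751
Link Mar 2013→Apr 2013:
ΣP(Apr 2013)Q(Mar 2013) = 6.85×30 + 2.89×150 + 2.54×280 = 205.5 + 433.5 + 711.2 = 1350.2
ΣP(Mar 2013)Q(Mar 2013) = 7.66×30 + 2.89×150 + 2.00×280 = 229.8 + 433.5 + 560 = 1223.3
link = 1350.2/1223.3 = 1.103736
Chained index = 100 × 1.033502 × 1.054751 × 1.103736 = 120.3168

120.32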